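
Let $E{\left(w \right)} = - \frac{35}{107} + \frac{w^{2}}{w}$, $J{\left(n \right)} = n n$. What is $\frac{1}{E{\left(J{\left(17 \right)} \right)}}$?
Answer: $\frac{107}{30888} \approx 0.0034641$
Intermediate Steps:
$J{\left(n \right)} = n^{2}$
$E{\left(w \right)} = - \frac{35}{107} + w$ ($E{\left(w \right)} = \left(-35\right) \frac{1}{107} + w = - \frac{35}{107} + w$)
$\frac{1}{E{\left(J{\left(17 \right)} \right)}} = \frac{1}{- \frac{35}{107} + 17^{2}} = \frac{1}{- \frac{35}{107} + 289} = \frac{1}{\frac{30888}{107}} = \frac{107}{30888}$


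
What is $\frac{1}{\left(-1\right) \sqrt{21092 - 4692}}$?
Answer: $- \frac{\sqrt{41}}{820} \approx -0.0078087$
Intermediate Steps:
$\frac{1}{\left(-1\right) \sqrt{21092 - 4692}} = \frac{1}{\left(-1\right) \sqrt{16400}} = \frac{1}{\left(-1\right) 20 \sqrt{41}} = \frac{1}{\left(-20\right) \sqrt{41}} = - \frac{\sqrt{41}}{820}$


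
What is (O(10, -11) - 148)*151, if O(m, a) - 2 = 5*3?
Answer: -19781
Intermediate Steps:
O(m, a) = 17 (O(m, a) = 2 + 5*3 = 2 + 15 = 17)
(O(10, -11) - 148)*151 = (17 - 148)*151 = -131*151 = -19781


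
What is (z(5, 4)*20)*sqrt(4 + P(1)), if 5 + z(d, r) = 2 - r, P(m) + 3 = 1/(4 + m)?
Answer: -28*sqrt(30) ≈ -153.36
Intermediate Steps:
P(m) = -3 + 1/(4 + m)
z(d, r) = -3 - r (z(d, r) = -5 + (2 - r) = -3 - r)
(z(5, 4)*20)*sqrt(4 + P(1)) = ((-3 - 1*4)*20)*sqrt(4 + (-11 - 3*1)/(4 + 1)) = ((-3 - 4)*20)*sqrt(4 + (-11 - 3)/5) = (-7*20)*sqrt(4 + (1/5)*(-14)) = -140*sqrt(4 - 14/5) = -28*sqrt(30)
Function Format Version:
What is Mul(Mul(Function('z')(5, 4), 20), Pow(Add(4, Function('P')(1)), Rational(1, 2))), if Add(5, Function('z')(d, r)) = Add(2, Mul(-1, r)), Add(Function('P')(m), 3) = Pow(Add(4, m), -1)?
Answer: Mul(-28, Pow(30, Rational(1, 2))) ≈ -153.36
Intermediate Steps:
Function('P')(m) = Add(-3, Pow(Add(4, m), -1))
Function('z')(d, r) = Add(-3, Mul(-1, r)) (Function('z')(d, r) = Add(-5, Add(2, Mul(-1, r))) = Add(-3, Mul(-1, r)))
Mul(Mul(Function('z')(5, 4), 20), Pow(Add(4, Function('P')(1)), Rational(1, 2))) = Mul(Mul(Add(-3, Mul(-1, 4)), 20), Pow(Add(4, Mul(Pow(Add(4, 1), -1), Add(-11, Mul(-3, 1)))), Rational(1, 2))) = Mul(Mul(Add(-3, -4), 20), Pow(Add(4, Mul(Pow(5, -1), Add(-11, -3))), Rational(1, 2))) = Mul(Mul(-7, 20), Pow(Add(4, Mul(Rational(1, 5), -14)), Rational(1, 2))) = Mul(-140, Pow(Add(4, Rational(-14, 5)), Rational(1, 2))) = Mul(-140, Pow(Rational(6, 5), Rational(1, 2))) = Mul(-140, Mul(Rational(1, 5), Pow(30, Rational(1, 2)))) = Mul(-28, Pow(30, Rational(1, 2)))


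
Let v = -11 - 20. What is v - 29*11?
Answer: -350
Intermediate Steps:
v = -31
v - 29*11 = -31 - 29*11 = -31 - 319 = -350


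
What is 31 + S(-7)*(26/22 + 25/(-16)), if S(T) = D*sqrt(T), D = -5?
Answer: 31 + 335*I*sqrt(7)/176 ≈ 31.0 + 5.0359*I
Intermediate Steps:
S(T) = -5*sqrt(T)
31 + S(-7)*(26/22 + 25/(-16)) = 31 + (-5*I*sqrt(7))*(26/22 + 25/(-16)) = 31 + (-5*I*sqrt(7))*(26*(1/22) + 25*(-1/16)) = 31 + (-5*I*sqrt(7))*(13/11 - 25/16) = 31 - 5*I*sqrt(7)*(-67/176) = 31 + 335*I*sqrt(7)/176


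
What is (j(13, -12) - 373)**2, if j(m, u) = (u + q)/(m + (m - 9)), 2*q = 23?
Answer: 160858489/1156 ≈ 1.3915e+5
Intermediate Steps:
q = 23/2 (q = (1/2)*23 = 23/2 ≈ 11.500)
j(m, u) = (23/2 + u)/(-9 + 2*m) (j(m, u) = (u + 23/2)/(m + (m - 9)) = (23/2 + u)/(m + (-9 + m)) = (23/2 + u)/(-9 + 2*m))
(j(13, -12) - 373)**2 = ((23 + 2*(-12))/(2*(-9 + 2*13)) - 373)**2 = ((23 - 24)/(2*(-9 + 26)) - 373)**2 = ((1/2)*(-1)/17 - 373)**2 = ((1/2)*(1/17)*(-1) - 373)**2 = (-1/34 - 373)**2 = (-12683/34)**2 = 160858489/1156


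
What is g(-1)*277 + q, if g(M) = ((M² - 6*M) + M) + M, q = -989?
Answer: 396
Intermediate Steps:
g(M) = M² - 4*M (g(M) = (M² - 5*M) + M = M² - 4*M)
g(-1)*277 + q = -(-4 - 1)*277 - 989 = -1*(-5)*277 - 989 = 5*277 - 989 = 1385 - 989 = 396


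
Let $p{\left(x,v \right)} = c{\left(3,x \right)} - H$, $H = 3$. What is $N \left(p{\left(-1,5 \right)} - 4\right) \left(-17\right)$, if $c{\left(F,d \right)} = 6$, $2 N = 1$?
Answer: $\frac{17}{2} \approx 8.5$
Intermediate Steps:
$N = \frac{1}{2}$ ($N = \frac{1}{2} \cdot 1 = \frac{1}{2} \approx 0.5$)
$p{\left(x,v \right)} = 3$ ($p{\left(x,v \right)} = 6 - 3 = 3$)
$N \left(p{\left(-1,5 \right)} - 4\right) \left(-17\right) = \frac{3 - 4}{2} \left(-17\right) = \frac{1}{2} \left(-1\right) \left(-17\right) = \left(- \frac{1}{2}\right) \left(-17\right) = \frac{17}{2}$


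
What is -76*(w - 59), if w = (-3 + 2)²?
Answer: 4408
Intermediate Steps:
w = 1 (w = (-1)² = 1)
-76*(w - 59) = -76*(1 - 59) = -76*(-58) = 4408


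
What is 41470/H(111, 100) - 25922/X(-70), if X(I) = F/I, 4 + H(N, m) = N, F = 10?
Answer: 19457048/107 ≈ 1.8184e+5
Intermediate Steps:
H(N, m) = -4 + N
X(I) = 10/I
41470/H(111, 100) - 25922/X(-70) = 41470/(-4 + 111) - 25922/(10/(-70)) = 41470/107 - 25922/(10*(-1/70)) = 41470*(1/107) - 25922/(-⅐) = 41470/107 - 25922*(-7) = 41470/107 + 181454 = 19457048/107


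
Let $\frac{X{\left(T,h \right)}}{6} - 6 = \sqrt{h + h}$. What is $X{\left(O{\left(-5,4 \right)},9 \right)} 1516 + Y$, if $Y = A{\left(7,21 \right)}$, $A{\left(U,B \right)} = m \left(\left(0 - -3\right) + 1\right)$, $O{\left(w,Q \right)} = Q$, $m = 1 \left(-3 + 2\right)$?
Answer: $54572 + 27288 \sqrt{2} \approx 93163.0$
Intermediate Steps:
$m = -1$ ($m = 1 \left(-1\right) = -1$)
$A{\left(U,B \right)} = -4$ ($A{\left(U,B \right)} = - (\left(0 - -3\right) + 1) = - (\left(0 + 3\right) + 1) = - (3 + 1) = \left(-1\right) 4 = -4$)
$X{\left(T,h \right)} = 36 + 6 \sqrt{2} \sqrt{h}$ ($X{\left(T,h \right)} = 36 + 6 \sqrt{h + h} = 36 + 6 \sqrt{2 h} = 36 + 6 \sqrt{2} \sqrt{h}$)
$Y = -4$
$X{\left(O{\left(-5,4 \right)},9 \right)} 1516 + Y = \left(36 + 6 \sqrt{2} \sqrt{9}\right) 1516 - 4 = \left(36 + 6 \sqrt{2} \cdot 3\right) 1516 - 4 = \left(36 + 18 \sqrt{2}\right) 1516 - 4 = \left(54576 + 27288 \sqrt{2}\right) - 4 = 54572 + 27288 \sqrt{2}$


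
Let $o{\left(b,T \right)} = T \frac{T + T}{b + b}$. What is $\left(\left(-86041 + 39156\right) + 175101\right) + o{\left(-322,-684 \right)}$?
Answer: $\frac{20408848}{161} \approx 1.2676 \cdot 10^{5}$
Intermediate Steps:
$o{\left(b,T \right)} = \frac{T^{2}}{b}$ ($o{\left(b,T \right)} = T \frac{2 T}{2 b} = T 2 T \frac{1}{2 b} = T \frac{T}{b} = \frac{T^{2}}{b}$)
$\left(\left(-86041 + 39156\right) + 175101\right) + o{\left(-322,-684 \right)} = \left(\left(-86041 + 39156\right) + 175101\right) + \frac{\left(-684\right)^{2}}{-322} = \left(-46885 + 175101\right) + 467856 \left(- \frac{1}{322}\right) = 128216 - \frac{233928}{161} = \frac{20408848}{161}$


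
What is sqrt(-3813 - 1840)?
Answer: I*sqrt(5653) ≈ 75.186*I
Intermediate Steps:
sqrt(-3813 - 1840) = sqrt(-5653) = I*sqrt(5653)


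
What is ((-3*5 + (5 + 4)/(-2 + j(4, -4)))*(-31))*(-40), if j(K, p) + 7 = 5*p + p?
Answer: -208320/11 ≈ -18938.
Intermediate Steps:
j(K, p) = -7 + 6*p (j(K, p) = -7 + (5*p + p) = -7 + 6*p)
((-3*5 + (5 + 4)/(-2 + j(4, -4)))*(-31))*(-40) = ((-3*5 + (5 + 4)/(-2 + (-7 + 6*(-4))))*(-31))*(-40) = ((-15 + 9/(-2 + (-7 - 24)))*(-31))*(-40) = ((-15 + 9/(-2 - 31))*(-31))*(-40) = ((-15 + 9/(-33))*(-31))*(-40) = ((-15 + 9*(-1/33))*(-31))*(-40) = ((-15 - 3/11)*(-31))*(-40) = -168/11*(-31)*(-40) = (5208/11)*(-40) = -208320/11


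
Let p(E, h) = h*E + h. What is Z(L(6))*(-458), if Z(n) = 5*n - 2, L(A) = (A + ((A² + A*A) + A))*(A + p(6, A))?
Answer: -9232364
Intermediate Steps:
p(E, h) = h + E*h (p(E, h) = E*h + h = h + E*h)
L(A) = 8*A*(2*A + 2*A²) (L(A) = (A + ((A² + A*A) + A))*(A + A*(1 + 6)) = (A + ((A² + A²) + A))*(A + A*7) = (A + (2*A² + A))*(A + 7*A) = (A + (A + 2*A²))*(8*A) = (2*A + 2*A²)*(8*A) = 8*A*(2*A + 2*A²))
Z(n) = -2 + 5*n
Z(L(6))*(-458) = (-2 + 5*(16*6²*(1 + 6)))*(-458) = (-2 + 5*(16*36*7))*(-458) = (-2 + 5*4032)*(-458) = (-2 + 20160)*(-458) = 20158*(-458) = -9232364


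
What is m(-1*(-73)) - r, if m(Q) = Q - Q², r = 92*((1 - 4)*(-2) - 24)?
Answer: -3600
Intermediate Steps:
r = -1656 (r = 92*(-3*(-2) - 24) = 92*(6 - 24) = 92*(-18) = -1656)
m(-1*(-73)) - r = (-1*(-73))*(1 - (-1)*(-73)) - 1*(-1656) = 73*(1 - 1*73) + 1656 = 73*(1 - 73) + 1656 = 73*(-72) + 1656 = -5256 + 1656 = -3600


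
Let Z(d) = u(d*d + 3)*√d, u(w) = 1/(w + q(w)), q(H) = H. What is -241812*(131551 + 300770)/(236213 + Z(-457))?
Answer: -4308491541360948504663695616/9735199572951181962761 + 43666945602463008*I*√457/9735199572951181962761 ≈ -4.4257e+5 + 9.5888e-5*I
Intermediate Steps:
u(w) = 1/(2*w) (u(w) = 1/(w + w) = 1/(2*w))
Z(d) = √d/(2*(3 + d²)) (Z(d) = (1/(2*(d*d + 3)))*√d = (1/(2*(d² + 3)))*√d = (1/(2*(3 + d²)))*√d = √d/(2*(3 + d²)))
-241812*(131551 + 300770)/(236213 + Z(-457)) = -241812*(131551 + 300770)/(236213 + √(-457)/(2*(3 + (-457)²))) = -241812*432321/(236213 + (I*√457)/(2*(3 + 208849))) = -241812*432321/(236213 + (½)*(I*√457)/208852) = -241812*432321/(236213 + (½)*(I*√457)*(1/208852)) = -241812*432321/(236213 + I*√457/417704) = -241812/(236213/432321 + I*√457/180582210984)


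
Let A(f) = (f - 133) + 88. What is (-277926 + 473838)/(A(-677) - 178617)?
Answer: -195912/179339 ≈ -1.0924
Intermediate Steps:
A(f) = -45 + f (A(f) = (-133 + f) + 88 = -45 + f)
(-277926 + 473838)/(A(-677) - 178617) = (-277926 + 473838)/((-45 - 677) - 178617) = 195912/(-722 - 178617) = 195912/(-179339) = 195912*(-1/179339) = -195912/179339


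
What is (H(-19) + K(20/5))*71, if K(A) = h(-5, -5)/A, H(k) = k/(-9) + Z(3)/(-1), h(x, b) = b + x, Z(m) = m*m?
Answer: -11999/18 ≈ -666.61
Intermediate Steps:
Z(m) = m**2
H(k) = -9 - k/9 (H(k) = k/(-9) + 3**2/(-1) = k*(-1/9) + 9*(-1) = -k/9 - 9 = -9 - k/9)
K(A) = -10/A (K(A) = (-5 - 5)/A = -10/A)
(H(-19) + K(20/5))*71 = ((-9 - 1/9*(-19)) - 10/(20/5))*71 = ((-9 + 19/9) - 10/(20*(1/5)))*71 = (-62/9 - 10/4)*71 = (-62/9 - 10*1/4)*71 = (-62/9 - 5/2)*71 = -169/18*71 = -11999/18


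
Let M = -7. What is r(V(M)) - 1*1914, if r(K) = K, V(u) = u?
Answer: -1921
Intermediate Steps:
r(V(M)) - 1*1914 = -7 - 1*1914 = -7 - 1914 = -1921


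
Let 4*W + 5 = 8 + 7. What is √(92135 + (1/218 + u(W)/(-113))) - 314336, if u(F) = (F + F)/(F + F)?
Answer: -314336 + √55910643949490/24634 ≈ -3.1403e+5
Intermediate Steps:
W = 5/2 (W = -5/4 + (8 + 7)/4 = -5/4 + (¼)*15 = -5/4 + 15/4 = 5/2 ≈ 2.5000)
u(F) = 1 (u(F) = (2*F)/((2*F)) = (2*F)*(1/(2*F)) = 1)
√(92135 + (1/218 + u(W)/(-113))) - 314336 = √(92135 + (1/218 + 1/(-113))) - 314336 = √(92135 + (1/218 - 1/113*1)) - 314336 = √(92135 + (1/218 - 1/113)) - 314336 = √(92135 - 105/24634) - 314336 = √(2269653485/24634) - 314336 = √55910643949490/24634 - 314336 = -314336 + √55910643949490/24634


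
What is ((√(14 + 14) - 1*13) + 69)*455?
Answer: 25480 + 910*√7 ≈ 27888.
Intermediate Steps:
((√(14 + 14) - 1*13) + 69)*455 = ((√28 - 13) + 69)*455 = ((2*√7 - 13) + 69)*455 = ((-13 + 2*√7) + 69)*455 = (56 + 2*√7)*455 = 25480 + 910*√7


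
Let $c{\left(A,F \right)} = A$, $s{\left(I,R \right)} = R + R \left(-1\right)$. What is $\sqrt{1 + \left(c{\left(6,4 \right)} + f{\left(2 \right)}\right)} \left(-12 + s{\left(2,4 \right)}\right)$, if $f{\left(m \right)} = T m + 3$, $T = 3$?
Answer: $-48$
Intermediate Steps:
$s{\left(I,R \right)} = 0$ ($s{\left(I,R \right)} = R - R = 0$)
$f{\left(m \right)} = 3 + 3 m$ ($f{\left(m \right)} = 3 m + 3 = 3 + 3 m$)
$\sqrt{1 + \left(c{\left(6,4 \right)} + f{\left(2 \right)}\right)} \left(-12 + s{\left(2,4 \right)}\right) = \sqrt{1 + \left(6 + \left(3 + 3 \cdot 2\right)\right)} \left(-12 + 0\right) = \sqrt{1 + \left(6 + \left(3 + 6\right)\right)} \left(-12\right) = \sqrt{1 + \left(6 + 9\right)} \left(-12\right) = \sqrt{1 + 15} \left(-12\right) = \sqrt{16} \left(-12\right) = 4 \left(-12\right) = -48$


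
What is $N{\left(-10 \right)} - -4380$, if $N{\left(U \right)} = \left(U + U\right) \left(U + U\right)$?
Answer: $4780$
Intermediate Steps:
$N{\left(U \right)} = 4 U^{2}$ ($N{\left(U \right)} = 2 U 2 U = 4 U^{2}$)
$N{\left(-10 \right)} - -4380 = 4 \left(-10\right)^{2} - -4380 = 4 \cdot 100 + 4380 = 400 + 4380 = 4780$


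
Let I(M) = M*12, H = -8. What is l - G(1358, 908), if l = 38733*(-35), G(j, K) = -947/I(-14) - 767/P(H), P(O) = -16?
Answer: -455518081/336 ≈ -1.3557e+6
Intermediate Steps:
I(M) = 12*M
G(j, K) = 18001/336 (G(j, K) = -947/(12*(-14)) - 767/(-16) = -947/(-168) - 767*(-1/16) = -947*(-1/168) + 767/16 = 947/168 + 767/16 = 18001/336)
l = -1355655
l - G(1358, 908) = -1355655 - 1*18001/336 = -1355655 - 18001/336 = -455518081/336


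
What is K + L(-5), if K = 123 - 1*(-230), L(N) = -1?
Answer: 352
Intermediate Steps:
K = 353 (K = 123 + 230 = 353)
K + L(-5) = 353 - 1 = 352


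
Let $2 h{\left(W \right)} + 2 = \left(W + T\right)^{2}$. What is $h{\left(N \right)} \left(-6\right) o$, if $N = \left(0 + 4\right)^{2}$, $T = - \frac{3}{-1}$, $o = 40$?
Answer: $-43080$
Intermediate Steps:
$T = 3$ ($T = \left(-3\right) \left(-1\right) = 3$)
$N = 16$ ($N = 4^{2} = 16$)
$h{\left(W \right)} = -1 + \frac{\left(3 + W\right)^{2}}{2}$ ($h{\left(W \right)} = -1 + \frac{\left(W + 3\right)^{2}}{2} = -1 + \frac{\left(3 + W\right)^{2}}{2}$)
$h{\left(N \right)} \left(-6\right) o = \left(-1 + \frac{\left(3 + 16\right)^{2}}{2}\right) \left(-6\right) 40 = \left(-1 + \frac{19^{2}}{2}\right) \left(-6\right) 40 = \left(-1 + \frac{1}{2} \cdot 361\right) \left(-6\right) 40 = \left(-1 + \frac{361}{2}\right) \left(-6\right) 40 = \frac{359}{2} \left(-6\right) 40 = \left(-1077\right) 40 = -43080$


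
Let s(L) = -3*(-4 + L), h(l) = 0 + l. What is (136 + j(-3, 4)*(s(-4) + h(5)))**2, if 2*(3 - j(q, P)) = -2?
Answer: 63504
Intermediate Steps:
j(q, P) = 4 (j(q, P) = 3 - 1/2*(-2) = 3 + 1 = 4)
h(l) = l
s(L) = 12 - 3*L
(136 + j(-3, 4)*(s(-4) + h(5)))**2 = (136 + 4*((12 - 3*(-4)) + 5))**2 = (136 + 4*((12 + 12) + 5))**2 = (136 + 4*(24 + 5))**2 = (136 + 4*29)**2 = (136 + 116)**2 = 252**2 = 63504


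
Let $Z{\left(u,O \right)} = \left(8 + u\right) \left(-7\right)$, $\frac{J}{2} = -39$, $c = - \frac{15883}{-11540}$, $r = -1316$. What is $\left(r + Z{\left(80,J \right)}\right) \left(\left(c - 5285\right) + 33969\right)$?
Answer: $- \frac{159887124369}{2885} \approx -5.542 \cdot 10^{7}$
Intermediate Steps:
$c = \frac{15883}{11540}$ ($c = \left(-15883\right) \left(- \frac{1}{11540}\right) = \frac{15883}{11540} \approx 1.3763$)
$J = -78$ ($J = 2 \left(-39\right) = -78$)
$Z{\left(u,O \right)} = -56 - 7 u$
$\left(r + Z{\left(80,J \right)}\right) \left(\left(c - 5285\right) + 33969\right) = \left(-1316 - 616\right) \left(\left(\frac{15883}{11540} - 5285\right) + 33969\right) = \left(-1316 - 616\right) \left(- \frac{60973017}{11540} + 33969\right) = \left(-1932\right) \frac{331029243}{11540} = - \frac{159887124369}{2885}$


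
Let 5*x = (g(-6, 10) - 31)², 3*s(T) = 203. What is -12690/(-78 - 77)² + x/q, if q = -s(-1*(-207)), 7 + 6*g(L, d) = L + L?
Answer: -46568593/11704980 ≈ -3.9785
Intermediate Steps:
g(L, d) = -7/6 + L/3 (g(L, d) = -7/6 + (L + L)/6 = -7/6 + (2*L)/6 = -7/6 + L/3)
s(T) = 203/3 (s(T) = (⅓)*203 = 203/3)
x = 8405/36 (x = ((-7/6 + (⅓)*(-6)) - 31)²/5 = ((-7/6 - 2) - 31)²/5 = (-19/6 - 31)²/5 = (-205/6)²/5 = (⅕)*(42025/36) = 8405/36 ≈ 233.47)
q = -203/3 (q = -1*203/3 = -203/3 ≈ -67.667)
-12690/(-78 - 77)² + x/q = -12690/(-78 - 77)² + 8405/(36*(-203/3)) = -12690/((-155)²) + (8405/36)*(-3/203) = -12690/24025 - 8405/2436 = -12690*1/24025 - 8405/2436 = -2538/4805 - 8405/2436 = -46568593/11704980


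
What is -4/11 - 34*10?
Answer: -3744/11 ≈ -340.36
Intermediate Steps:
-4/11 - 34*10 = -4*1/11 - 340 = -4/11 - 340 = -3744/11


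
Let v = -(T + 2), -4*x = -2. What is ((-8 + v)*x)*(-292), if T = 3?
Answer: 1898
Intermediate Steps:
x = ½ (x = -¼*(-2) = ½ ≈ 0.50000)
v = -5 (v = -(3 + 2) = -1*5 = -5)
((-8 + v)*x)*(-292) = ((-8 - 5)*(½))*(-292) = -13*½*(-292) = -13/2*(-292) = 1898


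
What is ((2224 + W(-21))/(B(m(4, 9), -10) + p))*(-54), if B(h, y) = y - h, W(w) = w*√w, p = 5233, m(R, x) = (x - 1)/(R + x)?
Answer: -1561248/67891 + 14742*I*√21/67891 ≈ -22.996 + 0.99507*I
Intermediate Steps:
m(R, x) = (-1 + x)/(R + x)
W(w) = w^(3/2)
((2224 + W(-21))/(B(m(4, 9), -10) + p))*(-54) = ((2224 + (-21)^(3/2))/((-10 - (-1 + 9)/(4 + 9)) + 5233))*(-54) = ((2224 - 21*I*√21)/((-10 - 8/13) + 5233))*(-54) = ((2224 - 21*I*√21)/(-138/13 + 5233))*(-54) = ((2224 - 21*I*√21)/(67891/13))*(-54) = ((2224 - 21*I*√21)*(13/67891))*(-54) = (28912/67891 - 273*I*√21/67891)*(-54) = -1561248/67891 + 14742*I*√21/67891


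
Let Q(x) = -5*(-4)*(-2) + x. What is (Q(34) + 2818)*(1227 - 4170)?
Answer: -8275716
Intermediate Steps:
Q(x) = -40 + x (Q(x) = 20*(-2) + x = -40 + x)
(Q(34) + 2818)*(1227 - 4170) = ((-40 + 34) + 2818)*(1227 - 4170) = (-6 + 2818)*(-2943) = 2812*(-2943) = -8275716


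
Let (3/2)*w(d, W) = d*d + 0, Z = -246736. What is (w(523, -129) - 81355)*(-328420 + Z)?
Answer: -174268241908/3 ≈ -5.8089e+10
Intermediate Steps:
w(d, W) = 2*d²/3 (w(d, W) = 2*(d*d + 0)/3 = 2*(d² + 0)/3 = 2*d²/3)
(w(523, -129) - 81355)*(-328420 + Z) = ((⅔)*523² - 81355)*(-328420 - 246736) = ((⅔)*273529 - 81355)*(-575156) = (547058/3 - 81355)*(-575156) = (302993/3)*(-575156) = -174268241908/3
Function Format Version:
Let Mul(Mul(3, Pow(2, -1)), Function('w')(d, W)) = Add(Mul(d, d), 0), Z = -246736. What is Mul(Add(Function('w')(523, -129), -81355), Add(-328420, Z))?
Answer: Rational(-174268241908, 3) ≈ -5.8089e+10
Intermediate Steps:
Function('w')(d, W) = Mul(Rational(2, 3), Pow(d, 2)) (Function('w')(d, W) = Mul(Rational(2, 3), Add(Mul(d, d), 0)) = Mul(Rational(2, 3), Add(Pow(d, 2), 0)) = Mul(Rational(2, 3), Pow(d, 2)))
Mul(Add(Function('w')(523, -129), -81355), Add(-328420, Z)) = Mul(Add(Mul(Rational(2, 3), Pow(523, 2)), -81355), Add(-328420, -246736)) = Mul(Add(Mul(Rational(2, 3), 273529), -81355), -575156) = Mul(Add(Rational(547058, 3), -81355), -575156) = Mul(Rational(302993, 3), -575156) = Rational(-174268241908, 3)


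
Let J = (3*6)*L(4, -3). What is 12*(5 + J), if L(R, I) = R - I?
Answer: 1572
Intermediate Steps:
J = 126 (J = (3*6)*(4 - 1*(-3)) = 18*(4 + 3) = 18*7 = 126)
12*(5 + J) = 12*(5 + 126) = 12*131 = 1572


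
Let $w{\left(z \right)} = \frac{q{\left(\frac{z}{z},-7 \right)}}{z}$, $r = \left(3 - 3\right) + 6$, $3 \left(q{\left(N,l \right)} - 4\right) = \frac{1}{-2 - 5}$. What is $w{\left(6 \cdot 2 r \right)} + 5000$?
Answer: $\frac{7560083}{1512} \approx 5000.1$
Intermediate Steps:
$q{\left(N,l \right)} = \frac{83}{21}$ ($q{\left(N,l \right)} = 4 + \frac{1}{3 \left(-2 - 5\right)} = 4 + \frac{1}{3 \left(-7\right)} = 4 + \frac{1}{3} \left(- \frac{1}{7}\right) = 4 - \frac{1}{21} = \frac{83}{21}$)
$r = 6$ ($r = 0 + 6 = 6$)
$w{\left(z \right)} = \frac{83}{21 z}$
$w{\left(6 \cdot 2 r \right)} + 5000 = \frac{83}{21 \cdot 6 \cdot 2 \cdot 6} + 5000 = \frac{83}{21 \cdot 12 \cdot 6} + 5000 = \frac{83}{21 \cdot 72} + 5000 = \frac{83}{21} \cdot \frac{1}{72} + 5000 = \frac{83}{1512} + 5000 = \frac{7560083}{1512}$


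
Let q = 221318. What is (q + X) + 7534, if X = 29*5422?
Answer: 386090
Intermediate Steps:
X = 157238
(q + X) + 7534 = (221318 + 157238) + 7534 = 378556 + 7534 = 386090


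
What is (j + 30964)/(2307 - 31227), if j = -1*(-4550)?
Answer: -5919/4820 ≈ -1.2280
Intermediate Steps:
j = 4550
(j + 30964)/(2307 - 31227) = (4550 + 30964)/(2307 - 31227) = 35514/(-28920) = 35514*(-1/28920) = -5919/4820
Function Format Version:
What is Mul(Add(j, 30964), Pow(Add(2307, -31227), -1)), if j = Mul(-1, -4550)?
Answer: Rational(-5919, 4820) ≈ -1.2280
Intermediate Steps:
j = 4550
Mul(Add(j, 30964), Pow(Add(2307, -31227), -1)) = Mul(Add(4550, 30964), Pow(Add(2307, -31227), -1)) = Mul(35514, Pow(-28920, -1)) = Mul(35514, Rational(-1, 28920)) = Rational(-5919, 4820)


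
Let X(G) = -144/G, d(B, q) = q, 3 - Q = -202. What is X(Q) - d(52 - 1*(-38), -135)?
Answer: 27531/205 ≈ 134.30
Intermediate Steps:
Q = 205 (Q = 3 - 1*(-202) = 3 + 202 = 205)
X(Q) - d(52 - 1*(-38), -135) = -144/205 - 1*(-135) = -144*1/205 + 135 = -144/205 + 135 = 27531/205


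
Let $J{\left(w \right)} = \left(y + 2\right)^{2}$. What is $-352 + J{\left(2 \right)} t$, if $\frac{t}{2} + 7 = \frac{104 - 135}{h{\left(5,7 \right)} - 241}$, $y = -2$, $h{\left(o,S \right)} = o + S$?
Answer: $-352$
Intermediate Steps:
$h{\left(o,S \right)} = S + o$
$J{\left(w \right)} = 0$ ($J{\left(w \right)} = \left(-2 + 2\right)^{2} = 0^{2} = 0$)
$t = - \frac{3144}{229}$ ($t = -14 + 2 \frac{104 - 135}{\left(7 + 5\right) - 241} = -14 + 2 \left(- \frac{31}{12 - 241}\right) = -14 + 2 \left(- \frac{31}{-229}\right) = -14 + 2 \left(\left(-31\right) \left(- \frac{1}{229}\right)\right) = -14 + 2 \cdot \frac{31}{229} = -14 + \frac{62}{229} = - \frac{3144}{229} \approx -13.729$)
$-352 + J{\left(2 \right)} t = -352 + 0 \left(- \frac{3144}{229}\right) = -352 + 0 = -352$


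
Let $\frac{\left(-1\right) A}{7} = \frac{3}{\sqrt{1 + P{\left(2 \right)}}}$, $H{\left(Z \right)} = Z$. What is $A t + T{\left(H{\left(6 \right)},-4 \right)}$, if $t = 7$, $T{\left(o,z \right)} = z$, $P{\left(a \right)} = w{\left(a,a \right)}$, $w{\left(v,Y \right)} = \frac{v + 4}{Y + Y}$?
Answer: $-4 - \frac{147 \sqrt{10}}{5} \approx -96.971$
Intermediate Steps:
$w{\left(v,Y \right)} = \frac{4 + v}{2 Y}$
$P{\left(a \right)} = \frac{4 + a}{2 a}$
$A = - \frac{21 \sqrt{10}}{5}$ ($A = - 7 \frac{3}{\sqrt{1 + \frac{4 + 2}{2 \cdot 2}}} = - 7 \frac{3}{\sqrt{1 + \frac{1}{2} \cdot \frac{1}{2} \cdot 6}} = - 7 \frac{3}{\sqrt{1 + \frac{3}{2}}} = - 7 \frac{3}{\sqrt{\frac{5}{2}}} = - 7 \frac{3}{\frac{1}{2} \sqrt{10}} = - 7 \cdot 3 \frac{\sqrt{10}}{5} = - 7 \frac{3 \sqrt{10}}{5} = - \frac{21 \sqrt{10}}{5} \approx -13.282$)
$A t + T{\left(H{\left(6 \right)},-4 \right)} = - \frac{21 \sqrt{10}}{5} \cdot 7 - 4 = - \frac{147 \sqrt{10}}{5} - 4 = -4 - \frac{147 \sqrt{10}}{5}$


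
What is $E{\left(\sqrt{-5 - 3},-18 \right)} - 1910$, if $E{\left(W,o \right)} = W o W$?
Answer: $-1766$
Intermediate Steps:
$E{\left(W,o \right)} = o W^{2}$
$E{\left(\sqrt{-5 - 3},-18 \right)} - 1910 = - 18 \left(\sqrt{-5 - 3}\right)^{2} - 1910 = - 18 \left(\sqrt{-8}\right)^{2} - 1910 = - 18 \left(2 i \sqrt{2}\right)^{2} - 1910 = \left(-18\right) \left(-8\right) - 1910 = 144 - 1910 = -1766$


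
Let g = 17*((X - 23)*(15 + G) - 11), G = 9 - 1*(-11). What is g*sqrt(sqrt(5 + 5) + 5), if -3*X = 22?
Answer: -54706*sqrt(5 + sqrt(10))/3 ≈ -52098.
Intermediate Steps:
X = -22/3 (X = -1/3*22 = -22/3 ≈ -7.3333)
G = 20 (G = 9 + 11 = 20)
g = -54706/3 (g = 17*((-22/3 - 23)*(15 + 20) - 11) = 17*(-91/3*35 - 11) = 17*(-3185/3 - 11) = 17*(-3218/3) = -54706/3 ≈ -18235.)
g*sqrt(sqrt(5 + 5) + 5) = -54706*sqrt(sqrt(5 + 5) + 5)/3 = -54706*sqrt(sqrt(10) + 5)/3 = -54706*sqrt(5 + sqrt(10))/3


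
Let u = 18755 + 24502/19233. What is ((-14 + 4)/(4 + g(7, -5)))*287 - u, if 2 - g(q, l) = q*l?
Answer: -362085727/19233 ≈ -18826.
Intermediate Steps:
g(q, l) = 2 - l*q (g(q, l) = 2 - q*l = 2 - l*q)
u = 360739417/19233 (u = 18755 + 24502*(1/19233) = 18755 + 24502/19233 = 360739417/19233 ≈ 18756.)
((-14 + 4)/(4 + g(7, -5)))*287 - u = ((-14 + 4)/(4 + (2 - 1*(-5)*7)))*287 - 1*360739417/19233 = -10/(4 + (2 + 35))*287 - 360739417/19233 = -10/(4 + 37)*287 - 360739417/19233 = -10/41*287 - 360739417/19233 = -70 - 360739417/19233 = -362085727/19233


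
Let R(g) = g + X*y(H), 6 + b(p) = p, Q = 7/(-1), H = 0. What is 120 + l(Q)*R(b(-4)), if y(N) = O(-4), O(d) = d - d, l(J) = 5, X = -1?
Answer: 70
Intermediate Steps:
Q = -7 (Q = 7*(-1) = -7)
b(p) = -6 + p
O(d) = 0
y(N) = 0
R(g) = g (R(g) = g - 1*0 = g + 0 = g)
120 + l(Q)*R(b(-4)) = 120 + 5*(-6 - 4) = 120 + 5*(-10) = 120 - 50 = 70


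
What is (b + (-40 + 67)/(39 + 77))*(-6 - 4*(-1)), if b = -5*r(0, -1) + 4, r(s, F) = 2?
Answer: 669/58 ≈ 11.534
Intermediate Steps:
b = -6 (b = -5*2 + 4 = -10 + 4 = -6)
(b + (-40 + 67)/(39 + 77))*(-6 - 4*(-1)) = (-6 + (-40 + 67)/(39 + 77))*(-6 - 4*(-1)) = (-6 + 27/116)*(-6 + 4) = (-6 + 27*(1/116))*(-2) = (-6 + 27/116)*(-2) = -669/116*(-2) = 669/58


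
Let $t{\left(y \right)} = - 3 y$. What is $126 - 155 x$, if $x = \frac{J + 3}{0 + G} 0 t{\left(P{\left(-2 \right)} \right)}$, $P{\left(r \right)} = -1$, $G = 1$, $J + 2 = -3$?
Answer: $126$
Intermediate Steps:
$J = -5$ ($J = -2 - 3 = -5$)
$x = 0$ ($x = \frac{-5 + 3}{0 + 1} \cdot 0 \left(\left(-3\right) \left(-1\right)\right) = - \frac{2}{1} \cdot 0 \cdot 3 = \left(-2\right) 1 \cdot 0 \cdot 3 = \left(-2\right) 0 \cdot 3 = 0 \cdot 3 = 0$)
$126 - 155 x = 126 - 0 = 126 + 0 = 126$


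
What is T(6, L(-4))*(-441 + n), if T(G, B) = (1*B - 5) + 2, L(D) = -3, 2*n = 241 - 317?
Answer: 2874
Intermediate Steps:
n = -38 (n = (241 - 317)/2 = (½)*(-76) = -38)
T(G, B) = -3 + B (T(G, B) = (B - 5) + 2 = (-5 + B) + 2 = -3 + B)
T(6, L(-4))*(-441 + n) = (-3 - 3)*(-441 - 38) = -6*(-479) = 2874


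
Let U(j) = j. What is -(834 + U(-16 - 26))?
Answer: -792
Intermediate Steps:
-(834 + U(-16 - 26)) = -(834 + (-16 - 26)) = -(834 - 42) = -1*792 = -792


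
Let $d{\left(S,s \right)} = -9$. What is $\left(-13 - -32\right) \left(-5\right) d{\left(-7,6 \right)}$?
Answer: $855$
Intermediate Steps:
$\left(-13 - -32\right) \left(-5\right) d{\left(-7,6 \right)} = \left(-13 - -32\right) \left(-5\right) \left(-9\right) = \left(-13 + 32\right) \left(-5\right) \left(-9\right) = 19 \left(-5\right) \left(-9\right) = \left(-95\right) \left(-9\right) = 855$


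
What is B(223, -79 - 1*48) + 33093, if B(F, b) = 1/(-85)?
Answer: 2812904/85 ≈ 33093.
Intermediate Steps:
B(F, b) = -1/85
B(223, -79 - 1*48) + 33093 = -1/85 + 33093 = 2812904/85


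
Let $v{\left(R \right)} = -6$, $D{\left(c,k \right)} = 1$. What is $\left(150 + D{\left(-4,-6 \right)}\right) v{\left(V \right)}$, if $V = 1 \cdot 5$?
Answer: $-906$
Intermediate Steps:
$V = 5$
$\left(150 + D{\left(-4,-6 \right)}\right) v{\left(V \right)} = \left(150 + 1\right) \left(-6\right) = 151 \left(-6\right) = -906$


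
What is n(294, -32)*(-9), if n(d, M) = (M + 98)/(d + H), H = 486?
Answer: -99/130 ≈ -0.76154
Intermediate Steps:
n(d, M) = (98 + M)/(486 + d) (n(d, M) = (M + 98)/(d + 486) = (98 + M)/(486 + d))
n(294, -32)*(-9) = ((98 - 32)/(486 + 294))*(-9) = (66/780)*(-9) = ((1/780)*66)*(-9) = (11/130)*(-9) = -99/130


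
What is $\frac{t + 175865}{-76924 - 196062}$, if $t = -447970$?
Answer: $\frac{272105}{272986} \approx 0.99677$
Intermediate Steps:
$\frac{t + 175865}{-76924 - 196062} = \frac{-447970 + 175865}{-76924 - 196062} = - \frac{272105}{-272986} = \left(-272105\right) \left(- \frac{1}{272986}\right) = \frac{272105}{272986}$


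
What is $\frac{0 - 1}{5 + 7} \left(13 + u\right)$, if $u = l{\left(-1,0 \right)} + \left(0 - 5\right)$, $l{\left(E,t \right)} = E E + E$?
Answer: $- \frac{2}{3} \approx -0.66667$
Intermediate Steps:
$l{\left(E,t \right)} = E + E^{2}$ ($l{\left(E,t \right)} = E^{2} + E = E + E^{2}$)
$u = -5$ ($u = - (1 - 1) + \left(0 - 5\right) = \left(-1\right) 0 + \left(0 - 5\right) = 0 - 5 = -5$)
$\frac{0 - 1}{5 + 7} \left(13 + u\right) = \frac{0 - 1}{5 + 7} \left(13 - 5\right) = - \frac{1}{12} \cdot 8 = \left(-1\right) \frac{1}{12} \cdot 8 = \left(- \frac{1}{12}\right) 8 = - \frac{2}{3}$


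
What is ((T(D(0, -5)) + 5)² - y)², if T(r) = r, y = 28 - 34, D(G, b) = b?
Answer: 36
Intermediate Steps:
y = -6
((T(D(0, -5)) + 5)² - y)² = ((-5 + 5)² - 1*(-6))² = (0² + 6)² = (0 + 6)² = 6² = 36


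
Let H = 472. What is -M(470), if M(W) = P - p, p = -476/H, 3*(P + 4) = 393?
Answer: -15105/118 ≈ -128.01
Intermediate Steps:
P = 127 (P = -4 + (1/3)*393 = -4 + 131 = 127)
p = -119/118 (p = -476/472 = -476*1/472 = -119/118 ≈ -1.0085)
M(W) = 15105/118 (M(W) = 127 - 1*(-119/118) = 127 + 119/118 = 15105/118)
-M(470) = -1*15105/118 = -15105/118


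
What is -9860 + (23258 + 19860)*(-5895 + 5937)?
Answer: 1801096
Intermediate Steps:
-9860 + (23258 + 19860)*(-5895 + 5937) = -9860 + 43118*42 = -9860 + 1810956 = 1801096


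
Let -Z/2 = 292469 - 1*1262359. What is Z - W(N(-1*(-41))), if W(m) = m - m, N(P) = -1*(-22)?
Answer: 1939780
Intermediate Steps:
Z = 1939780 (Z = -2*(292469 - 1*1262359) = -2*(292469 - 1262359) = -2*(-969890) = 1939780)
N(P) = 22
W(m) = 0
Z - W(N(-1*(-41))) = 1939780 - 1*0 = 1939780 + 0 = 1939780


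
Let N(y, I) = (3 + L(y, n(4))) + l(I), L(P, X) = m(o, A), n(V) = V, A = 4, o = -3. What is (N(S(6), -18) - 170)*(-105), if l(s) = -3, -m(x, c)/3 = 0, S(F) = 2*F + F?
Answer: 17850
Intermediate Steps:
S(F) = 3*F
m(x, c) = 0 (m(x, c) = -3*0 = 0)
L(P, X) = 0
N(y, I) = 0 (N(y, I) = (3 + 0) - 3 = 3 - 3 = 0)
(N(S(6), -18) - 170)*(-105) = (0 - 170)*(-105) = -170*(-105) = 17850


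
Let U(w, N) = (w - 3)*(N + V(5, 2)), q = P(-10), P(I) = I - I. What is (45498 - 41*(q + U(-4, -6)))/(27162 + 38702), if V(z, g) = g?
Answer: 22175/32932 ≈ 0.67336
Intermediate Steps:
P(I) = 0
q = 0
U(w, N) = (-3 + w)*(2 + N) (U(w, N) = (w - 3)*(N + 2) = (-3 + w)*(2 + N))
(45498 - 41*(q + U(-4, -6)))/(27162 + 38702) = (45498 - 41*(0 + (-6 - 3*(-6) + 2*(-4) - 6*(-4))))/(27162 + 38702) = (45498 - 41*(0 + (-6 + 18 - 8 + 24)))/65864 = (45498 - 41*(0 + 28))*(1/65864) = (45498 - 41*28)*(1/65864) = (45498 - 1148)*(1/65864) = 44350*(1/65864) = 22175/32932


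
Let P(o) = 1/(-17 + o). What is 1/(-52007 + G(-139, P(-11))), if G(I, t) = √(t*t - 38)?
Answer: -40773488/2120506820207 - 868*I*√31/2120506820207 ≈ -1.9228e-5 - 2.2791e-9*I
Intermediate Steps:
G(I, t) = √(-38 + t²) (G(I, t) = √(t² - 38) = √(-38 + t²))
1/(-52007 + G(-139, P(-11))) = 1/(-52007 + √(-38 + (1/(-17 - 11))²)) = 1/(-52007 + √(-38 + (1/(-28))²)) = 1/(-52007 + √(-38 + (-1/28)²)) = 1/(-52007 + √(-38 + 1/784)) = 1/(-52007 + √(-29791/784)) = 1/(-52007 + 31*I*√31/28)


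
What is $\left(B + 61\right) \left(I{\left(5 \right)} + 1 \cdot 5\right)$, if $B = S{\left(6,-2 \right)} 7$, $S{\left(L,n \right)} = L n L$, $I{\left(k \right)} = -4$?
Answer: $-443$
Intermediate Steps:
$S{\left(L,n \right)} = n L^{2}$
$B = -504$ ($B = - 2 \cdot 6^{2} \cdot 7 = \left(-2\right) 36 \cdot 7 = \left(-72\right) 7 = -504$)
$\left(B + 61\right) \left(I{\left(5 \right)} + 1 \cdot 5\right) = \left(-504 + 61\right) \left(-4 + 1 \cdot 5\right) = - 443 \left(-4 + 5\right) = \left(-443\right) 1 = -443$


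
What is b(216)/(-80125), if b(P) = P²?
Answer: -46656/80125 ≈ -0.58229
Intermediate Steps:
b(216)/(-80125) = 216²/(-80125) = 46656*(-1/80125) = -46656/80125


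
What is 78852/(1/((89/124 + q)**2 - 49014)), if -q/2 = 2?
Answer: -14853225372495/3844 ≈ -3.8640e+9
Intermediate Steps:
q = -4 (q = -2*2 = -4)
78852/(1/((89/124 + q)**2 - 49014)) = 78852/(1/((89/124 - 4)**2 - 49014)) = 78852/(1/((-407/124)**2 - 49014)) = 78852/(1/(165649/15376 - 49014)) = 78852/(1/(-753473615/15376)) = 78852/(-15376/753473615) = 78852*(-753473615/15376) = -14853225372495/3844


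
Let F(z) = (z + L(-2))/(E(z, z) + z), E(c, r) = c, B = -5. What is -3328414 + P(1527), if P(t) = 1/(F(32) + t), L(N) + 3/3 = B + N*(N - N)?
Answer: -162682891046/48877 ≈ -3.3284e+6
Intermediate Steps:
L(N) = -6 (L(N) = -1 + (-5 + N*(N - N)) = -1 + (-5 + N*0) = -1 + (-5 + 0) = -1 - 5 = -6)
F(z) = (-6 + z)/(2*z) (F(z) = (z - 6)/(z + z) = (-6 + z)/((2*z)) = (-6 + z)*(1/(2*z)) = (-6 + z)/(2*z))
P(t) = 1/(13/32 + t) (P(t) = 1/((½)*(-6 + 32)/32 + t) = 1/((½)*(1/32)*26 + t) = 1/(13/32 + t))
-3328414 + P(1527) = -3328414 + 32/(13 + 32*1527) = -3328414 + 32/(13 + 48864) = -3328414 + 32/48877 = -162682891046/48877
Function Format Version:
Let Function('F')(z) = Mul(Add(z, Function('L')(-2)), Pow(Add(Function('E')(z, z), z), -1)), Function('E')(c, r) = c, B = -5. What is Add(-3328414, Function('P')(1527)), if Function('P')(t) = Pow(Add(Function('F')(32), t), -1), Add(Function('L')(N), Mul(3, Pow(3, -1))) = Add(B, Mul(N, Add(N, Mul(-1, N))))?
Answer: Rational(-162682891046, 48877) ≈ -3.3284e+6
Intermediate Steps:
Function('L')(N) = -6 (Function('L')(N) = Add(-1, Add(-5, Mul(N, Add(N, Mul(-1, N))))) = Add(-1, Add(-5, Mul(N, 0))) = Add(-1, Add(-5, 0)) = Add(-1, -5) = -6)
Function('F')(z) = Mul(Rational(1, 2), Pow(z, -1), Add(-6, z)) (Function('F')(z) = Mul(Add(z, -6), Pow(Add(z, z), -1)) = Mul(Add(-6, z), Pow(Mul(2, z), -1)) = Mul(Add(-6, z), Mul(Rational(1, 2), Pow(z, -1))) = Mul(Rational(1, 2), Pow(z, -1), Add(-6, z)))
Function('P')(t) = Pow(Add(Rational(13, 32), t), -1) (Function('P')(t) = Pow(Add(Mul(Rational(1, 2), Pow(32, -1), Add(-6, 32)), t), -1) = Pow(Add(Mul(Rational(1, 2), Rational(1, 32), 26), t), -1) = Pow(Add(Rational(13, 32), t), -1))
Add(-3328414, Function('P')(1527)) = Add(-3328414, Mul(32, Pow(Add(13, Mul(32, 1527)), -1))) = Add(-3328414, Mul(32, Pow(Add(13, 48864), -1))) = Add(-3328414, Mul(32, Pow(48877, -1))) = Add(-3328414, Mul(32, Rational(1, 48877))) = Add(-3328414, Rational(32, 48877)) = Rational(-162682891046, 48877)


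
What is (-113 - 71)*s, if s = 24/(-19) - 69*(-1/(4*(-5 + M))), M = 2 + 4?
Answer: -55890/19 ≈ -2941.6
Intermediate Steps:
M = 6
s = 1215/76 (s = 24/(-19) - 69*(-1/(4*(-5 + 6))) = 24*(-1/19) - 69/((-4*1)) = -24/19 - 69/(-4) = -24/19 - 69*(-¼) = -24/19 + 69/4 = 1215/76 ≈ 15.987)
(-113 - 71)*s = (-113 - 71)*(1215/76) = -184*1215/76 = -55890/19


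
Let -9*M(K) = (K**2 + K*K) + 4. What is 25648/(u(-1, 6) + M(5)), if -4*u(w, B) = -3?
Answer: -14656/3 ≈ -4885.3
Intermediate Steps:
u(w, B) = 3/4 (u(w, B) = -1/4*(-3) = 3/4)
M(K) = -4/9 - 2*K**2/9 (M(K) = -((K**2 + K*K) + 4)/9 = -((K**2 + K**2) + 4)/9 = -(2*K**2 + 4)/9 = -(4 + 2*K**2)/9 = -4/9 - 2*K**2/9)
25648/(u(-1, 6) + M(5)) = 25648/(3/4 + (-4/9 - 2/9*5**2)) = 25648/(3/4 + (-4/9 - 2/9*25)) = 25648/(3/4 + (-4/9 - 50/9)) = 25648/(3/4 - 6) = 25648/(-21/4) = -4/21*25648 = -14656/3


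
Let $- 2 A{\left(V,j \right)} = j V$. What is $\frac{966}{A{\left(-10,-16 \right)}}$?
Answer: $- \frac{483}{40} \approx -12.075$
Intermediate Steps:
$A{\left(V,j \right)} = - \frac{V j}{2}$ ($A{\left(V,j \right)} = - \frac{j V}{2} = - \frac{V j}{2}$)
$\frac{966}{A{\left(-10,-16 \right)}} = \frac{966}{\left(- \frac{1}{2}\right) \left(-10\right) \left(-16\right)} = \frac{966}{-80} = 966 \left(- \frac{1}{80}\right) = - \frac{483}{40}$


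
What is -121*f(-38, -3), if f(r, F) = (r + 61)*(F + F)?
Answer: 16698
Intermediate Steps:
f(r, F) = 2*F*(61 + r) (f(r, F) = (61 + r)*(2*F) = 2*F*(61 + r))
-121*f(-38, -3) = -242*(-3)*(61 - 38) = -242*(-3)*23 = -121*(-138) = 16698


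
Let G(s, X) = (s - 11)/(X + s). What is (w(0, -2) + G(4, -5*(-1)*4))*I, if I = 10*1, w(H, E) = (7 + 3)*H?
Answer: -35/12 ≈ -2.9167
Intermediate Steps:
w(H, E) = 10*H
I = 10
G(s, X) = (-11 + s)/(X + s)
(w(0, -2) + G(4, -5*(-1)*4))*I = (10*0 + (-11 + 4)/(-5*(-1)*4 + 4))*10 = (0 - 7/(5*4 + 4))*10 = (0 - 7/(20 + 4))*10 = (0 - 7/24)*10 = -7/24*10 = -35/12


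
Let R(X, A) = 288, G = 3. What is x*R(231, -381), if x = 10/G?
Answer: 960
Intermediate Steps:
x = 10/3 ≈ 3.3333
x*R(231, -381) = (10/3)*288 = 960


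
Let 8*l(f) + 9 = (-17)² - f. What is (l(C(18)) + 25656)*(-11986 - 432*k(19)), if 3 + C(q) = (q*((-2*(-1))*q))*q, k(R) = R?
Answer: -1957475099/4 ≈ -4.8937e+8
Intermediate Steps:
C(q) = -3 + 2*q³ (C(q) = -3 + (q*((-2*(-1))*q))*q = -3 + (q*(2*q))*q = -3 + (2*q²)*q = -3 + 2*q³)
l(f) = 35 - f/8 (l(f) = -9/8 + ((-17)² - f)/8 = -9/8 + (289 - f)/8 = -9/8 + (289/8 - f/8) = 35 - f/8)
(l(C(18)) + 25656)*(-11986 - 432*k(19)) = ((35 - (-3 + 2*18³)/8) + 25656)*(-11986 - 432*19) = ((35 - (-3 + 2*5832)/8) + 25656)*(-11986 - 8208) = ((35 - (-3 + 11664)/8) + 25656)*(-20194) = ((35 - ⅛*11661) + 25656)*(-20194) = ((35 - 11661/8) + 25656)*(-20194) = (-11381/8 + 25656)*(-20194) = (193867/8)*(-20194) = -1957475099/4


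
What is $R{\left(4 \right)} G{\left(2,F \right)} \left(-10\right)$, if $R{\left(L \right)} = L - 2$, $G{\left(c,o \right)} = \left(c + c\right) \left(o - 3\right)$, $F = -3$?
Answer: $480$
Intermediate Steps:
$G{\left(c,o \right)} = 2 c \left(-3 + o\right)$
$R{\left(L \right)} = -2 + L$
$R{\left(4 \right)} G{\left(2,F \right)} \left(-10\right) = \left(-2 + 4\right) 2 \cdot 2 \left(-3 - 3\right) \left(-10\right) = 2 \cdot 2 \cdot 2 \left(-6\right) \left(-10\right) = 2 \left(-24\right) \left(-10\right) = \left(-48\right) \left(-10\right) = 480$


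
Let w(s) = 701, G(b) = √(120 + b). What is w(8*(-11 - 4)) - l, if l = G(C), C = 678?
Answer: 701 - √798 ≈ 672.75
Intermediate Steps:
l = √798 (l = √(120 + 678) = √798 ≈ 28.249)
w(8*(-11 - 4)) - l = 701 - √798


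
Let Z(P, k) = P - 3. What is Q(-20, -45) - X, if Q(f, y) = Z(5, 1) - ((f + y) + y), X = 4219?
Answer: -4107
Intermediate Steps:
Z(P, k) = -3 + P
Q(f, y) = 2 - f - 2*y (Q(f, y) = (-3 + 5) - ((f + y) + y) = 2 - (f + 2*y) = 2 + (-f - 2*y) = 2 - f - 2*y)
Q(-20, -45) - X = (2 - 1*(-20) - 2*(-45)) - 1*4219 = (2 + 20 + 90) - 4219 = 112 - 4219 = -4107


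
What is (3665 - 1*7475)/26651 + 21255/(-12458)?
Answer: -613931985/332018158 ≈ -1.8491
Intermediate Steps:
(3665 - 1*7475)/26651 + 21255/(-12458) = (3665 - 7475)*(1/26651) + 21255*(-1/12458) = -3810*1/26651 - 21255/12458 = -3810/26651 - 21255/12458 = -613931985/332018158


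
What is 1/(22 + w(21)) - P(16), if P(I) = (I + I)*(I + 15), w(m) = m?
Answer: -42655/43 ≈ -991.98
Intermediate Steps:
P(I) = 2*I*(15 + I) (P(I) = (2*I)*(15 + I) = 2*I*(15 + I))
1/(22 + w(21)) - P(16) = 1/(22 + 21) - 2*16*(15 + 16) = 1/43 - 2*16*31 = 1/43 - 1*992 = 1/43 - 992 = -42655/43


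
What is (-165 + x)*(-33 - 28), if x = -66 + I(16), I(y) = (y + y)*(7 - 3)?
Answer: 6283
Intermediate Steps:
I(y) = 8*y (I(y) = (2*y)*4 = 8*y)
x = 62 (x = -66 + 8*16 = -66 + 128 = 62)
(-165 + x)*(-33 - 28) = (-165 + 62)*(-33 - 28) = -103*(-61) = 6283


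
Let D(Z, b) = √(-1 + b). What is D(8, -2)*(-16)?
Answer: -16*I*√3 ≈ -27.713*I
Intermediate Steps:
D(8, -2)*(-16) = √(-1 - 2)*(-16) = √(-3)*(-16) = (I*√3)*(-16) = -16*I*√3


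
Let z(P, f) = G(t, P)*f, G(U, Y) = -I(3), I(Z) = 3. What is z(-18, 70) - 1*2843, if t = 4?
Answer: -3053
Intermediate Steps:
G(U, Y) = -3 (G(U, Y) = -1*3 = -3)
z(P, f) = -3*f
z(-18, 70) - 1*2843 = -3*70 - 1*2843 = -210 - 2843 = -3053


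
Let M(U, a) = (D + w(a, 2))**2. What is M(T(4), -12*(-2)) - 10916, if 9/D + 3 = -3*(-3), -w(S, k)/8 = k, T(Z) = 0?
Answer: -42823/4 ≈ -10706.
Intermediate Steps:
w(S, k) = -8*k
D = 3/2 (D = 9/(-3 - 3*(-3)) = 9/(-3 + 9) = 9/6 = 9*(1/6) = 3/2 ≈ 1.5000)
M(U, a) = 841/4 (M(U, a) = (3/2 - 8*2)**2 = (3/2 - 16)**2 = (-29/2)**2 = 841/4)
M(T(4), -12*(-2)) - 10916 = 841/4 - 10916 = -42823/4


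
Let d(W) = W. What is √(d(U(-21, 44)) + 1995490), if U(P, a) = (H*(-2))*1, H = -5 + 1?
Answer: 3*√221722 ≈ 1412.6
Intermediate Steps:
H = -4
U(P, a) = 8 (U(P, a) = -4*(-2)*1 = 8*1 = 8)
√(d(U(-21, 44)) + 1995490) = √(8 + 1995490) = √1995498 = 3*√221722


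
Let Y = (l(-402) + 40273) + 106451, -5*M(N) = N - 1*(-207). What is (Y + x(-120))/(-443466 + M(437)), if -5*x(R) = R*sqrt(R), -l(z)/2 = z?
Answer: -368820/1108987 - 120*I*sqrt(30)/1108987 ≈ -0.33257 - 0.00059267*I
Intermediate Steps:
l(z) = -2*z
x(R) = -R**(3/2)/5 (x(R) = -R*sqrt(R)/5 = -R**(3/2)/5)
M(N) = -207/5 - N/5 (M(N) = -(N - 1*(-207))/5 = -(N + 207)/5 = -(207 + N)/5 = -207/5 - N/5)
Y = 147528 (Y = (-2*(-402) + 40273) + 106451 = (804 + 40273) + 106451 = 41077 + 106451 = 147528)
(Y + x(-120))/(-443466 + M(437)) = (147528 - (-48)*I*sqrt(30))/(-443466 + (-207/5 - 1/5*437)) = (147528 - (-48)*I*sqrt(30))/(-443466 + (-207/5 - 437/5)) = (147528 + 48*I*sqrt(30))/(-443466 - 644/5) = (147528 + 48*I*sqrt(30))/(-2217974/5) = (147528 + 48*I*sqrt(30))*(-5/2217974) = -368820/1108987 - 120*I*sqrt(30)/1108987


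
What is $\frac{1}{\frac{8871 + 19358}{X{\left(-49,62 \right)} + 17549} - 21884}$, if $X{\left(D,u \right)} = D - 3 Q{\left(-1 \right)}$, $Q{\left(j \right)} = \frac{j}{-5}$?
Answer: $- \frac{87497}{1914643203} \approx -4.5699 \cdot 10^{-5}$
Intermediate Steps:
$Q{\left(j \right)} = - \frac{j}{5}$ ($Q{\left(j \right)} = j \left(- \frac{1}{5}\right) = - \frac{j}{5}$)
$X{\left(D,u \right)} = - \frac{3}{5} + D$ ($X{\left(D,u \right)} = D - 3 \left(\left(- \frac{1}{5}\right) \left(-1\right)\right) = D - \frac{3}{5} = - \frac{3}{5} + D$)
$\frac{1}{\frac{8871 + 19358}{X{\left(-49,62 \right)} + 17549} - 21884} = \frac{1}{\frac{8871 + 19358}{\left(- \frac{3}{5} - 49\right) + 17549} - 21884} = \frac{1}{\frac{28229}{- \frac{248}{5} + 17549} - 21884} = \frac{1}{\frac{28229}{\frac{87497}{5}} - 21884} = \frac{1}{28229 \cdot \frac{5}{87497} - 21884} = \frac{1}{\frac{141145}{87497} - 21884} = \frac{1}{- \frac{1914643203}{87497}} = - \frac{87497}{1914643203}$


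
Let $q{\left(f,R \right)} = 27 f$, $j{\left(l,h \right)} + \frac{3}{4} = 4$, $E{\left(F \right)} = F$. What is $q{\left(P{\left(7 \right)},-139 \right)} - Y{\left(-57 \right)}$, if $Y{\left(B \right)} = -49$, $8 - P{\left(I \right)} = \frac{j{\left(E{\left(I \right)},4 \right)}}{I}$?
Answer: $\frac{7069}{28} \approx 252.46$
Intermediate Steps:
$j{\left(l,h \right)} = \frac{13}{4}$ ($j{\left(l,h \right)} = - \frac{3}{4} + 4 = \frac{13}{4}$)
$P{\left(I \right)} = 8 - \frac{13}{4 I}$
$q{\left(P{\left(7 \right)},-139 \right)} - Y{\left(-57 \right)} = 27 \left(8 - \frac{13}{4 \cdot 7}\right) - -49 = 27 \left(8 - \frac{13}{28}\right) + 49 = 27 \cdot \frac{211}{28} + 49 = \frac{5697}{28} + 49 = \frac{7069}{28}$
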